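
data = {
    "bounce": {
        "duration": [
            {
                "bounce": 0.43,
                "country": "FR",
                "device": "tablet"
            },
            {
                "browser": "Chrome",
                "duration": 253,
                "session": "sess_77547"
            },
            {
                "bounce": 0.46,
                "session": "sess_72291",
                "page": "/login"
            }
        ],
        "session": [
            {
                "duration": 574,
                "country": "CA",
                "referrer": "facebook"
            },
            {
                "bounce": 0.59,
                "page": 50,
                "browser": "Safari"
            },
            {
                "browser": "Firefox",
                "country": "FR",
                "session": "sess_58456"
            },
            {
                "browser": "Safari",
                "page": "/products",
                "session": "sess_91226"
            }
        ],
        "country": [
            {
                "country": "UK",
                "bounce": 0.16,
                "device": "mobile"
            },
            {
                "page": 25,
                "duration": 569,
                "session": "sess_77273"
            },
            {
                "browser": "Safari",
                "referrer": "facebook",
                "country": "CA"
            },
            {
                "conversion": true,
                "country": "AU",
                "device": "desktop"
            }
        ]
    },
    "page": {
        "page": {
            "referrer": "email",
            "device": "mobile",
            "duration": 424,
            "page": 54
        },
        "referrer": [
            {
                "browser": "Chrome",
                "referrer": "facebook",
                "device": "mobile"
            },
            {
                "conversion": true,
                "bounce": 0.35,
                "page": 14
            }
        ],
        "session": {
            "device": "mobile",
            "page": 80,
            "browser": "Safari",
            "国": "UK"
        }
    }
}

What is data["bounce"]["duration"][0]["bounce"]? 0.43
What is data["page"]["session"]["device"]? "mobile"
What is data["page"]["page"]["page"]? 54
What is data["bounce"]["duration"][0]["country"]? "FR"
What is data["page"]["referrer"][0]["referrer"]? "facebook"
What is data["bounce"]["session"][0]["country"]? "CA"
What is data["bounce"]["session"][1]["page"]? 50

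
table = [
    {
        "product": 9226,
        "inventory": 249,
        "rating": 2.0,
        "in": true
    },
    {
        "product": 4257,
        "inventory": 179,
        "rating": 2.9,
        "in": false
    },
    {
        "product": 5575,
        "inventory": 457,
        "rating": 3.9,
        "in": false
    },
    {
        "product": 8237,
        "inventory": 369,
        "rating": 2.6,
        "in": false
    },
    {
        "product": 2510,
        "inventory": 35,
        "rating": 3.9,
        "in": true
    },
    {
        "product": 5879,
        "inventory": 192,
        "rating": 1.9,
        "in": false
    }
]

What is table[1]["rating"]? 2.9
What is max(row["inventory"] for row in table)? 457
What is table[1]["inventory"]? 179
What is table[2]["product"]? 5575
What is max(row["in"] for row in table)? True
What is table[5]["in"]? False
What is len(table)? 6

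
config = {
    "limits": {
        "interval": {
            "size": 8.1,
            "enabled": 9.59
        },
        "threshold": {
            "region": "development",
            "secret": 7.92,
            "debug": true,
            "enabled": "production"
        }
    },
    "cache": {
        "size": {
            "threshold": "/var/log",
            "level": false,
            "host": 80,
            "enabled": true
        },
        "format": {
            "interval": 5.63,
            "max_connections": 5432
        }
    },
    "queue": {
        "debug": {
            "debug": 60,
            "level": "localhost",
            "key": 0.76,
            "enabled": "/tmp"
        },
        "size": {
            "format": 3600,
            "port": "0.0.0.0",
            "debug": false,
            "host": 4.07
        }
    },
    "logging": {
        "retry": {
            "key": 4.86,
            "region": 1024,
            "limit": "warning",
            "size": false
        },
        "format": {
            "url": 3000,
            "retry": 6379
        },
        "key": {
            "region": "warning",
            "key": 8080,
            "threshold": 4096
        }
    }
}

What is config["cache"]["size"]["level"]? False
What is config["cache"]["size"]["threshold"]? "/var/log"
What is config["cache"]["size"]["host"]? 80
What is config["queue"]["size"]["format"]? 3600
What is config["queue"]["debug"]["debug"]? 60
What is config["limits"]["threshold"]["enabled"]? "production"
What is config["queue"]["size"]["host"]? 4.07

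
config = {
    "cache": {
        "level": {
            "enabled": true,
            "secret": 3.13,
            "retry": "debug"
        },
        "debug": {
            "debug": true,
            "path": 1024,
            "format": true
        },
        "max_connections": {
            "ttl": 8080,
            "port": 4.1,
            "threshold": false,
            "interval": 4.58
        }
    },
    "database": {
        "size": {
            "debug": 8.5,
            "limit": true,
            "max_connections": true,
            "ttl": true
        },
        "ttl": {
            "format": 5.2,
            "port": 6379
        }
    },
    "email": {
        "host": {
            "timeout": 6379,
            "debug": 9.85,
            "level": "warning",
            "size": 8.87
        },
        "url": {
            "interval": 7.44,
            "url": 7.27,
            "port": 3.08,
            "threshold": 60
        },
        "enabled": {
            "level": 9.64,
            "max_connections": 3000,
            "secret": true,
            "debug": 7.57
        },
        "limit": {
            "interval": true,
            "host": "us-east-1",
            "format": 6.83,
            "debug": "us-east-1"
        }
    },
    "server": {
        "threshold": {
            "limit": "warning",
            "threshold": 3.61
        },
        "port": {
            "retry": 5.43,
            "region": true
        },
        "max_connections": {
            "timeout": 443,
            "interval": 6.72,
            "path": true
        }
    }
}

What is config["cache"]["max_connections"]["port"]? 4.1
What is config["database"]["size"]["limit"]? True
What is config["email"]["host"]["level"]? "warning"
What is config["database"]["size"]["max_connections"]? True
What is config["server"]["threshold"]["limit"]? "warning"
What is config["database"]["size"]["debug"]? 8.5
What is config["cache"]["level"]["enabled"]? True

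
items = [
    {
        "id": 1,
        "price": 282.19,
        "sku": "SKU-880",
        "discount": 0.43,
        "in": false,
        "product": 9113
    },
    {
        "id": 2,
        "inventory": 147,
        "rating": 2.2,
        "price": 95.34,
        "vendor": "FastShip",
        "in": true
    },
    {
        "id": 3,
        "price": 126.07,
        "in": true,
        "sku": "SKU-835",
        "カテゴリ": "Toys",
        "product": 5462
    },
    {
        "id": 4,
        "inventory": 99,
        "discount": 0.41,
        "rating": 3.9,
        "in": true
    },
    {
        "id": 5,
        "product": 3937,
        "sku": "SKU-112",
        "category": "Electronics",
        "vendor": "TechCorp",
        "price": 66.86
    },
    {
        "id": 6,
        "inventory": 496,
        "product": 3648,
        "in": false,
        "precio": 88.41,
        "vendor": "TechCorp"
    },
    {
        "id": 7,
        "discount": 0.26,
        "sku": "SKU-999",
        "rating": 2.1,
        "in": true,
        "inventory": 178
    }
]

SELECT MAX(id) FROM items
7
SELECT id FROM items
[1, 2, 3, 4, 5, 6, 7]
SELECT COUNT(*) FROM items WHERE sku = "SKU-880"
1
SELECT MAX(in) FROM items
True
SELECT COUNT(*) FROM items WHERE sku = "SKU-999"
1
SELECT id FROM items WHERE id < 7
[1, 2, 3, 4, 5, 6]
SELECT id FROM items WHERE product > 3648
[1, 3, 5]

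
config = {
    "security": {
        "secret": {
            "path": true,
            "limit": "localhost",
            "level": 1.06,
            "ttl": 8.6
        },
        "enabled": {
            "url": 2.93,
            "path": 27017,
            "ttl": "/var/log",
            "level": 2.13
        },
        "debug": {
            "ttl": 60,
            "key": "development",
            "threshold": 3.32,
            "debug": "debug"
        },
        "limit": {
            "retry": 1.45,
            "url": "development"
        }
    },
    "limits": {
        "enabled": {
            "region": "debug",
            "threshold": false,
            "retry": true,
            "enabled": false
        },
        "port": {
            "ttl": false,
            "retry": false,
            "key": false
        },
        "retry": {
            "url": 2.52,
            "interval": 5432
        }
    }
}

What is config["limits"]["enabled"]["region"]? "debug"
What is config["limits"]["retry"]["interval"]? 5432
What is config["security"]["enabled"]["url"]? 2.93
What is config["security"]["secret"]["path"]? True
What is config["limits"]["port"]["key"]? False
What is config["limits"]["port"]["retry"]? False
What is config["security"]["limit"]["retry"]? 1.45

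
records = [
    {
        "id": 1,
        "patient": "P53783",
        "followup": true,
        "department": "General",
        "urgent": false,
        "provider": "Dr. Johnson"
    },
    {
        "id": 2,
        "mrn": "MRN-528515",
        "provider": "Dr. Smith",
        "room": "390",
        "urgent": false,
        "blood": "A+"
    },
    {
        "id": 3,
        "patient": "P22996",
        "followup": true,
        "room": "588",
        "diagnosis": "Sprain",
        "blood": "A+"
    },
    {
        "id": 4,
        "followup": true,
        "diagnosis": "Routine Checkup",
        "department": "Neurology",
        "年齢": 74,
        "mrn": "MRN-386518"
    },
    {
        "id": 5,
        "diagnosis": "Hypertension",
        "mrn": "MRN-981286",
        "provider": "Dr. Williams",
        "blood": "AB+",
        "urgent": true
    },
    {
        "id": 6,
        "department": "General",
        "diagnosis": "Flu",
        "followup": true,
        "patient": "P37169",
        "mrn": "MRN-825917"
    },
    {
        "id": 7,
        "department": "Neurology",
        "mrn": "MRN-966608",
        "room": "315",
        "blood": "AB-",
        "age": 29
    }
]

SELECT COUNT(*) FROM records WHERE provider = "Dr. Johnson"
1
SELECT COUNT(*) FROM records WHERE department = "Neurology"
2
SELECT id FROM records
[1, 2, 3, 4, 5, 6, 7]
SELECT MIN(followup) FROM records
True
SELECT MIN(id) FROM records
1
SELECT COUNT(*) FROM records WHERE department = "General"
2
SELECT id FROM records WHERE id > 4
[5, 6, 7]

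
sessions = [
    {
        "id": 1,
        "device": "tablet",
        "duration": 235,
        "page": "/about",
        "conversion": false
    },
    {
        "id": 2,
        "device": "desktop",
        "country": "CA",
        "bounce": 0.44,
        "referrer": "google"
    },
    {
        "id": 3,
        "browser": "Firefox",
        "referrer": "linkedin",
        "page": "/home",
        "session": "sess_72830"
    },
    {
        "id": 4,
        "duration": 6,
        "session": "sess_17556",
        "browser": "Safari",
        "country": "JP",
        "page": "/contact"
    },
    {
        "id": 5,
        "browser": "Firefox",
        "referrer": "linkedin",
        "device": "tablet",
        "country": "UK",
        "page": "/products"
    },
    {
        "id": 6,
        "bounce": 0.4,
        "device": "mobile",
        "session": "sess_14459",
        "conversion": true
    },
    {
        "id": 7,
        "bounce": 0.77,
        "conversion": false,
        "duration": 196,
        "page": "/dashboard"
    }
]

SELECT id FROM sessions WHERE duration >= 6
[1, 4, 7]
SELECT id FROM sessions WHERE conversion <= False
[1, 7]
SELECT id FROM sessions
[1, 2, 3, 4, 5, 6, 7]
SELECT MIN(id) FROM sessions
1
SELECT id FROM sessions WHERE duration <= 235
[1, 4, 7]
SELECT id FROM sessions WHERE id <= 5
[1, 2, 3, 4, 5]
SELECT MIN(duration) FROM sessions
6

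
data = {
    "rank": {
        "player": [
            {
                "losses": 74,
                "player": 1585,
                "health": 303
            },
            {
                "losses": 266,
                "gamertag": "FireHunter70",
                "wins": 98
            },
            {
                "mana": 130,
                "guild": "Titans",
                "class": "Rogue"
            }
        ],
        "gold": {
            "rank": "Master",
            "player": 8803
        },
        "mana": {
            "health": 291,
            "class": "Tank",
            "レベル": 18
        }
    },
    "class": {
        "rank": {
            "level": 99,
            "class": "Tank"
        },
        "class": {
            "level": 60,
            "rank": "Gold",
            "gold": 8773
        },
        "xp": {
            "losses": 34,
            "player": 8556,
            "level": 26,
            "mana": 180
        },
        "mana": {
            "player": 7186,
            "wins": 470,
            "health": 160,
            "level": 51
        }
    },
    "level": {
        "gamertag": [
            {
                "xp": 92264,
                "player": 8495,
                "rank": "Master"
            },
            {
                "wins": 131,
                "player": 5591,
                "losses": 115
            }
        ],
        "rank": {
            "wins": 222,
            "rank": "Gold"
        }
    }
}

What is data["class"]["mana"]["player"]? 7186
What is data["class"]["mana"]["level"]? 51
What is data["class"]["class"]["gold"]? 8773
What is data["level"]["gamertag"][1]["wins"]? 131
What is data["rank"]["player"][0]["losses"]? 74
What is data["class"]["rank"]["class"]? "Tank"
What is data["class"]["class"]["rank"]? "Gold"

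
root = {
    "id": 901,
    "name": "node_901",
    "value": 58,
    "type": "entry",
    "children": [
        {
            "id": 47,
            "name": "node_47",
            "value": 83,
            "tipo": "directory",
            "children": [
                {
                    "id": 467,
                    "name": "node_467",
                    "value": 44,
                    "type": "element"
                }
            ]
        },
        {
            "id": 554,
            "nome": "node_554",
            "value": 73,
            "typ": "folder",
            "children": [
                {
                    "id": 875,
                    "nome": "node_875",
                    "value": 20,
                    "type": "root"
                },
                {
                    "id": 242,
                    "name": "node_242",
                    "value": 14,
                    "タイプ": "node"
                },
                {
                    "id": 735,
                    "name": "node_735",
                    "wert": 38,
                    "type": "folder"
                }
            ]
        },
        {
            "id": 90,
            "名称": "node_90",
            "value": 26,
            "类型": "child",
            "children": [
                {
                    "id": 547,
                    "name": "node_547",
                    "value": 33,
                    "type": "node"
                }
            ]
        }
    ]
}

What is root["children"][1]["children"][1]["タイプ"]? "node"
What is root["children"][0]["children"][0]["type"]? "element"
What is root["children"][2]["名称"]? "node_90"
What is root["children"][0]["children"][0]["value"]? 44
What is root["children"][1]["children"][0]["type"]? "root"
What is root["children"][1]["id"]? 554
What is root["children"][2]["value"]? 26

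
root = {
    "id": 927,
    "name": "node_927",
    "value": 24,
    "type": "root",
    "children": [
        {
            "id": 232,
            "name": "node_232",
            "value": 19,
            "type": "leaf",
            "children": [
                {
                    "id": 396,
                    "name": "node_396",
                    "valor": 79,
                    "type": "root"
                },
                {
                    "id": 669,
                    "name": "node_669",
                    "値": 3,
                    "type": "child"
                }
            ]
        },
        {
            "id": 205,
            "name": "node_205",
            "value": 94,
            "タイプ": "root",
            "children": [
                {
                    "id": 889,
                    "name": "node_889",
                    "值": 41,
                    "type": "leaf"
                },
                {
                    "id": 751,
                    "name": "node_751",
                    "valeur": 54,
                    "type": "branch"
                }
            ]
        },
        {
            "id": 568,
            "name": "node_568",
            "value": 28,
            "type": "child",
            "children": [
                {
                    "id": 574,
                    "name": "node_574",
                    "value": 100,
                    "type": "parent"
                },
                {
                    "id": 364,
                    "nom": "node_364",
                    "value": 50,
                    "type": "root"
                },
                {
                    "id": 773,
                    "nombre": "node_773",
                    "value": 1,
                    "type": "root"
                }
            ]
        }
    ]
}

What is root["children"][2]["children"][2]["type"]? "root"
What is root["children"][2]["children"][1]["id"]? 364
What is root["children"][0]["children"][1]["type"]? "child"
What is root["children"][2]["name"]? "node_568"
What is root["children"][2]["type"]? "child"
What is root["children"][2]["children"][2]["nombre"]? "node_773"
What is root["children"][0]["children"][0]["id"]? 396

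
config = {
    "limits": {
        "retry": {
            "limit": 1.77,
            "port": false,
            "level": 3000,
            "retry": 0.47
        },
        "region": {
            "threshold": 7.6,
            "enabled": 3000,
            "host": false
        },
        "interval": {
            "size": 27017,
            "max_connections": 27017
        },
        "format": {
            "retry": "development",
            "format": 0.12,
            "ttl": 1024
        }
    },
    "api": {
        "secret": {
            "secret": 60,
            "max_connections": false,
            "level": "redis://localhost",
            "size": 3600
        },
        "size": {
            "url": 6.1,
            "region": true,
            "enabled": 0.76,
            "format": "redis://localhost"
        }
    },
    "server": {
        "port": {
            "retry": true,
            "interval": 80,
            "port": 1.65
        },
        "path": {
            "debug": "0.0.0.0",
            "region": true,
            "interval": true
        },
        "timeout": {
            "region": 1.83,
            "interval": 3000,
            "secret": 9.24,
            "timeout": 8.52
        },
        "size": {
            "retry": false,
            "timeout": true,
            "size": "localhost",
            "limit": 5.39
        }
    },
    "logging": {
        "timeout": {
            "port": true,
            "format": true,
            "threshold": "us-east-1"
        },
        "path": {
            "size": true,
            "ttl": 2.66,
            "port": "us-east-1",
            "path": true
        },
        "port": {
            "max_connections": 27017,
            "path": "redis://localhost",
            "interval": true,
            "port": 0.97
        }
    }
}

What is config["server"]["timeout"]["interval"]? 3000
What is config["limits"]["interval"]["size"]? 27017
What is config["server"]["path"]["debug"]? "0.0.0.0"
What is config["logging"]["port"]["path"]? "redis://localhost"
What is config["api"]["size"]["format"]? "redis://localhost"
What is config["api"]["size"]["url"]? 6.1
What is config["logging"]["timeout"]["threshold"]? "us-east-1"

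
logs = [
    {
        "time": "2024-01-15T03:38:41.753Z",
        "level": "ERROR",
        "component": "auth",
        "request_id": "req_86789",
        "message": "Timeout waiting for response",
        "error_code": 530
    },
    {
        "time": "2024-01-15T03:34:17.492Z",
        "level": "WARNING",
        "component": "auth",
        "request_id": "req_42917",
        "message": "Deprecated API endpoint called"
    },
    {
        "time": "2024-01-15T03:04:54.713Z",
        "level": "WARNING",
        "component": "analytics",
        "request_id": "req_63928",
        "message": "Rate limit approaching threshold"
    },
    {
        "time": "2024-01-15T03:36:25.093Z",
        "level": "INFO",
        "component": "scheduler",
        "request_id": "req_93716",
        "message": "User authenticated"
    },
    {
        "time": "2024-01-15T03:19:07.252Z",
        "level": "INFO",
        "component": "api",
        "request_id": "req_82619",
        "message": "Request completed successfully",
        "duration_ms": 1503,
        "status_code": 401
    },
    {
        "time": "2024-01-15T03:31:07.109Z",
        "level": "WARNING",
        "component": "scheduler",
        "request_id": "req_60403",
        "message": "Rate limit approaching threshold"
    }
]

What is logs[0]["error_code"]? 530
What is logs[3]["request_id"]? "req_93716"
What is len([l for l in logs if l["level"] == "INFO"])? 2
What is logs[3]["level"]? "INFO"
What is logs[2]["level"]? "WARNING"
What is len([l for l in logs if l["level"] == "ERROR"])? 1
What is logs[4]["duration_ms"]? 1503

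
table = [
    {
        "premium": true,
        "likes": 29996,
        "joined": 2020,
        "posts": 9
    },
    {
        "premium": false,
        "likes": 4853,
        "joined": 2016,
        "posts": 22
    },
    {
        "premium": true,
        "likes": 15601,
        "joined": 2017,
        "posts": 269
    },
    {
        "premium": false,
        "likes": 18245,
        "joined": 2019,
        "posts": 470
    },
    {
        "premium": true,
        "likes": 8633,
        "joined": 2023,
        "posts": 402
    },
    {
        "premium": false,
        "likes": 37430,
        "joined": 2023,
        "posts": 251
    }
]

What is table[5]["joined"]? 2023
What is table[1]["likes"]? 4853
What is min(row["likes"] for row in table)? 4853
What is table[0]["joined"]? 2020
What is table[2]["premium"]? True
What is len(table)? 6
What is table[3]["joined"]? 2019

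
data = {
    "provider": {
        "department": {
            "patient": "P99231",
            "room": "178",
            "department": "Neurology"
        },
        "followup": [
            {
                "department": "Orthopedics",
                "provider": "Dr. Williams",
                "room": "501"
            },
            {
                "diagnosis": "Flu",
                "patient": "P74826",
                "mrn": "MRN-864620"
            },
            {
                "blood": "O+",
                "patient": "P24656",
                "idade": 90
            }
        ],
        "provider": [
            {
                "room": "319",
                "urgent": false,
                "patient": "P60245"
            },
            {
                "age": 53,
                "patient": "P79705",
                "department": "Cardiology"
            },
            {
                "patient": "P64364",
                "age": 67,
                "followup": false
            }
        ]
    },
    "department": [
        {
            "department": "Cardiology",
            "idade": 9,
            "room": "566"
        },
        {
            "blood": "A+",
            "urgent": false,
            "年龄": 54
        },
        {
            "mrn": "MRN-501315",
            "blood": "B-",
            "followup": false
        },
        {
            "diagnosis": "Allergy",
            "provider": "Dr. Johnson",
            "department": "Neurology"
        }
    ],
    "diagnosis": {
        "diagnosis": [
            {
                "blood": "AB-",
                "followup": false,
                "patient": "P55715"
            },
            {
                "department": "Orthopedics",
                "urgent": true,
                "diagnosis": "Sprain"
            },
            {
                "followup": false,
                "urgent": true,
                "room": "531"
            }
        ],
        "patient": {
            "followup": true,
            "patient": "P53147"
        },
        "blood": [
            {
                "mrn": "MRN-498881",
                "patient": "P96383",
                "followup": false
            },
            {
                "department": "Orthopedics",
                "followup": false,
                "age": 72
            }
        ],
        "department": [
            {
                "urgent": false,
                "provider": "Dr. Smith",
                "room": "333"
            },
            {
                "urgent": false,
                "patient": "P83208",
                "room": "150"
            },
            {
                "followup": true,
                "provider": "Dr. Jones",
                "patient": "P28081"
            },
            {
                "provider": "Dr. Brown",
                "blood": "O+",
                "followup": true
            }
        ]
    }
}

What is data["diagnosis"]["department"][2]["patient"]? "P28081"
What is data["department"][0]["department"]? "Cardiology"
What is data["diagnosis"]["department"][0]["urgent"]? False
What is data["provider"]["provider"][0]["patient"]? "P60245"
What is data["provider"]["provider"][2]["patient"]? "P64364"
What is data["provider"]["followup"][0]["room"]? "501"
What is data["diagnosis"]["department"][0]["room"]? "333"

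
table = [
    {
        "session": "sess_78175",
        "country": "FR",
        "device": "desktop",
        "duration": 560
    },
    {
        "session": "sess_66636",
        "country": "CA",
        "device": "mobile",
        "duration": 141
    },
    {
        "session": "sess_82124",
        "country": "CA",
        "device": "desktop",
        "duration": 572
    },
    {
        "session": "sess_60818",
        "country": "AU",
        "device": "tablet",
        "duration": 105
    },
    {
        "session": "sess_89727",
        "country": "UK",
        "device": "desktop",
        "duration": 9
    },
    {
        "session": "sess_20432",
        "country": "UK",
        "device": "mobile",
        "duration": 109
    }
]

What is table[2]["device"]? "desktop"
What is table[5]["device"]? "mobile"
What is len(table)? 6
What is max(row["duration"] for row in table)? 572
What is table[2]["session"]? "sess_82124"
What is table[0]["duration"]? 560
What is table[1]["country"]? "CA"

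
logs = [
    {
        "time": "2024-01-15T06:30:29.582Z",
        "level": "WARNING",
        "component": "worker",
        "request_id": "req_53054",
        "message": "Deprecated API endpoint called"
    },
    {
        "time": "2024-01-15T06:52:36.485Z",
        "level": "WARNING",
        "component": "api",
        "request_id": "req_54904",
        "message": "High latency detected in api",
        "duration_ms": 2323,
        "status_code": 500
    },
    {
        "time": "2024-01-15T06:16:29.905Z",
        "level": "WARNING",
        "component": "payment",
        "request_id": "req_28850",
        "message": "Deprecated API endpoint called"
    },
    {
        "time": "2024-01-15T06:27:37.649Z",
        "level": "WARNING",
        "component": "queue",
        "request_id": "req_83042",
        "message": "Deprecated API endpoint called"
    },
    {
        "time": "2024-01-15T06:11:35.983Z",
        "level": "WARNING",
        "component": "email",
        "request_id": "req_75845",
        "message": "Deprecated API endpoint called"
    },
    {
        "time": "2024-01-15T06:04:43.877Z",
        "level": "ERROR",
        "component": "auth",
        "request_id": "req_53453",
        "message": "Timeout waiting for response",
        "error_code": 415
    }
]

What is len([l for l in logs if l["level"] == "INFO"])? 0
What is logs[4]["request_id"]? "req_75845"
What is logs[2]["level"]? "WARNING"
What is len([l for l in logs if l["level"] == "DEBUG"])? 0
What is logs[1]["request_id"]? "req_54904"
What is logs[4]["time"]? "2024-01-15T06:11:35.983Z"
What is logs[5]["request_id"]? "req_53453"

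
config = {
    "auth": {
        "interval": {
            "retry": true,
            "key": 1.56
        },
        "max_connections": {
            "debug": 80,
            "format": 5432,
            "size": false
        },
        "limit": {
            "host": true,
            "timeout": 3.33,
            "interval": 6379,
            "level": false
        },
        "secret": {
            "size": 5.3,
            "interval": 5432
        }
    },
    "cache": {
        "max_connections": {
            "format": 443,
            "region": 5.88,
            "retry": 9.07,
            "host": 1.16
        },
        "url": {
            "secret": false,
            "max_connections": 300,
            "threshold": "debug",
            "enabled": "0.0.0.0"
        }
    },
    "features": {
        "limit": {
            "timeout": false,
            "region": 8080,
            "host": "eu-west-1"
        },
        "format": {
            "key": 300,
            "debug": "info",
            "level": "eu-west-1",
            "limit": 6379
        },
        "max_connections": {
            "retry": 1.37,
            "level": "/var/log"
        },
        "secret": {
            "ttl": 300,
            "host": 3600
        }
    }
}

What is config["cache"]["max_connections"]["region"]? 5.88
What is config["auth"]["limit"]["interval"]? 6379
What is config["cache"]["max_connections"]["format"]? 443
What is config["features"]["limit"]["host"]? "eu-west-1"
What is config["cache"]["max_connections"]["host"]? 1.16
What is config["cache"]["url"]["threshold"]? "debug"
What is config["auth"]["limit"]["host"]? True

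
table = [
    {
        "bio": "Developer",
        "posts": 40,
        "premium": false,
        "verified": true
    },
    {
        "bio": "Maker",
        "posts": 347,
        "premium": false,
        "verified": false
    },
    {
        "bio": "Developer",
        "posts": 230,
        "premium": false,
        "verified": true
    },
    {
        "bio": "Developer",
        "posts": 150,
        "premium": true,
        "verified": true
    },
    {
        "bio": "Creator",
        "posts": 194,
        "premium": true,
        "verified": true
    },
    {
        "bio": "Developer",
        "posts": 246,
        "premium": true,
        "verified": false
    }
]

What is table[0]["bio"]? "Developer"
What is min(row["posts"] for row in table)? 40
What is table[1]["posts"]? 347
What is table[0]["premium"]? False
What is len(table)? 6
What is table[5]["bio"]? "Developer"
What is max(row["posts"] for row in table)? 347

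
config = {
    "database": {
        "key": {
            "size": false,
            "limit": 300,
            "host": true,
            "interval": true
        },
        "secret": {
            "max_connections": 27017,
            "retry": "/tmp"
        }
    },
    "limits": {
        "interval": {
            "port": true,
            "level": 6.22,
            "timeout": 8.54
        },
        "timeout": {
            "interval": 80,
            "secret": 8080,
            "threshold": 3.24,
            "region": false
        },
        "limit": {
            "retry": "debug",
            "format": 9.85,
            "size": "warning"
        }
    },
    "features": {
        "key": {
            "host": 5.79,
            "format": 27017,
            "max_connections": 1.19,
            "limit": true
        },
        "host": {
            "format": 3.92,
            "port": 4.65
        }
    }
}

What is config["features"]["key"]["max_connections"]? 1.19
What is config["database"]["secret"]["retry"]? "/tmp"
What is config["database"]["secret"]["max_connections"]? 27017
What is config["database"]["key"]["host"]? True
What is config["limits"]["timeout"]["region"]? False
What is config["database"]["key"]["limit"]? 300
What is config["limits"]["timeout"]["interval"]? 80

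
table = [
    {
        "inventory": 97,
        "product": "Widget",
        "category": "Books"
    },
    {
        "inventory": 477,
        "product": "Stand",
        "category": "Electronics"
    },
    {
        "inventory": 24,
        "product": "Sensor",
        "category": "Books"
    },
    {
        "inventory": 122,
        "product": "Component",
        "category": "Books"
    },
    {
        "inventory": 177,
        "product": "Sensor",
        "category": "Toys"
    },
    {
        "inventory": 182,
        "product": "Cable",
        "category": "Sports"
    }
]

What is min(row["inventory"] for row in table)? 24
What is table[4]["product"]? "Sensor"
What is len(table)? 6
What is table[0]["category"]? "Books"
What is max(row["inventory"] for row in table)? 477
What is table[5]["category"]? "Sports"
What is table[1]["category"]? "Electronics"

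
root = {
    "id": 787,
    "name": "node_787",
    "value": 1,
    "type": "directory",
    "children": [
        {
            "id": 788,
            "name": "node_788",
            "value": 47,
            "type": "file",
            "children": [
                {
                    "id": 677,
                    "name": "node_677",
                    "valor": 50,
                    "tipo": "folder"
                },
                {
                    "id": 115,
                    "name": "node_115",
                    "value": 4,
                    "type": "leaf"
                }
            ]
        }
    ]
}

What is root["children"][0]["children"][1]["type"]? "leaf"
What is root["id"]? 787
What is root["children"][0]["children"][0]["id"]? 677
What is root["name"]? "node_787"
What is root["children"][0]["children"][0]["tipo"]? "folder"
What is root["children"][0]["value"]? 47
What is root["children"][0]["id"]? 788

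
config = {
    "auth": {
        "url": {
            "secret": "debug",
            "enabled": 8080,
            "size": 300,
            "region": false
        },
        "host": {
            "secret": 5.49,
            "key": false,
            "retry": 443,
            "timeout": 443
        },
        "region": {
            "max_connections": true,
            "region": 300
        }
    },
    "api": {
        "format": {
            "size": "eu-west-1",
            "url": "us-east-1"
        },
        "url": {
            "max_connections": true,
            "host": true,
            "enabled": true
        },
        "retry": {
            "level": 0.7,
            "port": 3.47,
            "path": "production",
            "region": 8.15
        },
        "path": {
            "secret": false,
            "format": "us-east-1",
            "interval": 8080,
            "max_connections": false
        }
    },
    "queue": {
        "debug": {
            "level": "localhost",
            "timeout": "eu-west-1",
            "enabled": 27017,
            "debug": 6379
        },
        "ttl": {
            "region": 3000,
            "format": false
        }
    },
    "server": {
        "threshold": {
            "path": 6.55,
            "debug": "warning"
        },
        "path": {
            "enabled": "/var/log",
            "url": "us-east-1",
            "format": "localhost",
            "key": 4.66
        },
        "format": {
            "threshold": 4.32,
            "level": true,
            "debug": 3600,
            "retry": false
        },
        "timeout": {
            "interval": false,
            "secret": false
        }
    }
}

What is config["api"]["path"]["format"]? "us-east-1"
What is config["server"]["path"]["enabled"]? "/var/log"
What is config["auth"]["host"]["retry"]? 443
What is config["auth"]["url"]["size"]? 300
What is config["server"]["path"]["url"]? "us-east-1"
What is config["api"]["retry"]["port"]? 3.47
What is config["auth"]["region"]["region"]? 300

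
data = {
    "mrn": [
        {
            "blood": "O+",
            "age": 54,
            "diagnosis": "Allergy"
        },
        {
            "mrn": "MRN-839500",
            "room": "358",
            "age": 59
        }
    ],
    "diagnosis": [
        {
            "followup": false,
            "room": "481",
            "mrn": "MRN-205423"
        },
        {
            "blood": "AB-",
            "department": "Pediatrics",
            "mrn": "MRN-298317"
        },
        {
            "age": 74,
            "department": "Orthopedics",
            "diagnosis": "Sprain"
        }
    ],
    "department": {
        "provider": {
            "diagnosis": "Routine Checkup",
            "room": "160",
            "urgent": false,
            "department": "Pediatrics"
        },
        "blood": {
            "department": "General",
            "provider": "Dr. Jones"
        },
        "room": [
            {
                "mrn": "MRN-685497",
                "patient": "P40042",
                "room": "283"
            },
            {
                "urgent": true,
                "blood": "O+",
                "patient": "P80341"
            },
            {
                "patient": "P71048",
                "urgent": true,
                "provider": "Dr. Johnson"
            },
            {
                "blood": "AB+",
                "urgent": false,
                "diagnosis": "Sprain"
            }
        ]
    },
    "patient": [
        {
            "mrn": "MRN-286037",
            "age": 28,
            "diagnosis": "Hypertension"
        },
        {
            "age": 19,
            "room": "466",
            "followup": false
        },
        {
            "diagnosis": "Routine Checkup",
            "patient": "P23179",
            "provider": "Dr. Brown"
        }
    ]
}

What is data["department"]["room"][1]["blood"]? "O+"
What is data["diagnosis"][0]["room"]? "481"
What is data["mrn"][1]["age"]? 59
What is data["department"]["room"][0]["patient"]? "P40042"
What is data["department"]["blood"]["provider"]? "Dr. Jones"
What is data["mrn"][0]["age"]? 54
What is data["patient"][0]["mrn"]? "MRN-286037"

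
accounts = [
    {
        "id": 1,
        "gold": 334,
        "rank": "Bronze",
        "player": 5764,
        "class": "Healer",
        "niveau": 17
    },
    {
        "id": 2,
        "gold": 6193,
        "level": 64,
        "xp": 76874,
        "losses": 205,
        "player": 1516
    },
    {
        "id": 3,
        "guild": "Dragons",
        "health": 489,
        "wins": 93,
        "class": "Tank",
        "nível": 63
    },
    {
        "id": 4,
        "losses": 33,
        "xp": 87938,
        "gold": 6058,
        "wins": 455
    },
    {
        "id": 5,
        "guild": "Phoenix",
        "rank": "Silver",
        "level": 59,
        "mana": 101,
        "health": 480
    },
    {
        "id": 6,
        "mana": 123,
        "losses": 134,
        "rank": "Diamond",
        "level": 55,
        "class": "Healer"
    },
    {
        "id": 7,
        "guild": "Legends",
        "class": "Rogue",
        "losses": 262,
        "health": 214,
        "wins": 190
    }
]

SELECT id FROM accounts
[1, 2, 3, 4, 5, 6, 7]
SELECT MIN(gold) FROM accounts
334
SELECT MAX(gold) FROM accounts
6193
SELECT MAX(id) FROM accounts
7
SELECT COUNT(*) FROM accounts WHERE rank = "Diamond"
1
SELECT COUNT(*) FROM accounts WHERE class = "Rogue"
1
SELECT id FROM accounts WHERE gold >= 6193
[2]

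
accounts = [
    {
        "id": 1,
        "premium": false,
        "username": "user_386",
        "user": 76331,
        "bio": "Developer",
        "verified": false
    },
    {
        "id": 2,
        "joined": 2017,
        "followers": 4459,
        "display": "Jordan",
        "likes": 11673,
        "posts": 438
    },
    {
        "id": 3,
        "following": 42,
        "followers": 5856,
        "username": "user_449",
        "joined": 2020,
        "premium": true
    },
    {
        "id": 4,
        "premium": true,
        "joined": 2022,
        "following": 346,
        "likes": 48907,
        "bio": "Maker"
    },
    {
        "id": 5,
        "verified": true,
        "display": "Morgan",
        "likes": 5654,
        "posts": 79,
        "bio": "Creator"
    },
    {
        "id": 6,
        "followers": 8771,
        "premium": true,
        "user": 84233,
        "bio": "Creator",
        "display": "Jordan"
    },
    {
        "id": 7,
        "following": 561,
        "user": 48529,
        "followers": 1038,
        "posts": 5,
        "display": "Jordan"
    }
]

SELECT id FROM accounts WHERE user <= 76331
[1, 7]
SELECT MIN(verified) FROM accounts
False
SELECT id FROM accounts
[1, 2, 3, 4, 5, 6, 7]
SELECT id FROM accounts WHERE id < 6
[1, 2, 3, 4, 5]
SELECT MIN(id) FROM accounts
1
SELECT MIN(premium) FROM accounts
False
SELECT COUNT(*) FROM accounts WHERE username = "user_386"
1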